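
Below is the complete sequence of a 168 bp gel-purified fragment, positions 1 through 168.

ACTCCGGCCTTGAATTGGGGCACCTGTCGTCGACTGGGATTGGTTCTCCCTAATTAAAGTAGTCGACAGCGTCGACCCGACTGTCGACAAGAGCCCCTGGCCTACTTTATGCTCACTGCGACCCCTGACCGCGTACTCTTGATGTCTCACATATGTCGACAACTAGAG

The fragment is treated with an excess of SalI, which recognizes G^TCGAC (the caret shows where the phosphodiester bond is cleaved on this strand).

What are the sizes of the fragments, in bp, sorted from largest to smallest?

72, 33, 29, 13, 12, 9 bp

SalI sites (GTCGAC) start at positions 29, 62, 71, 83, 155.
SalI cuts after the first base of each site, so after positions 29, 62, 71, 83, 155.
Linear molecule, 5 cuts → 6 fragments:
  1–29 → 29 bp
  30–62 → 33 bp
  63–71 → 9 bp
  72–83 → 12 bp
  84–155 → 72 bp
  156–168 → 13 bp
Sorted largest to smallest: 72, 33, 29, 13, 12, 9 bp.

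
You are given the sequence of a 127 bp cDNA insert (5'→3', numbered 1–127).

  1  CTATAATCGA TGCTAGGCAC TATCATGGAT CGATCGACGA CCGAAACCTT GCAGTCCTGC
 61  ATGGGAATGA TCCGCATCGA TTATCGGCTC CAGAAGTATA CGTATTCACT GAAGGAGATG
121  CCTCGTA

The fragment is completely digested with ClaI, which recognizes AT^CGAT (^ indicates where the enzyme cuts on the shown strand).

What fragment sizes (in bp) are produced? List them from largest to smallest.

ClaI sites (ATCGAT) start at positions 6, 29, 76.
ClaI cuts after base 2 of each site, so after positions 7, 30, 77.
Linear molecule, 3 cuts → 4 fragments:
  1–7 → 7 bp
  8–30 → 23 bp
  31–77 → 47 bp
  78–127 → 50 bp
Sorted largest to smallest: 50, 47, 23, 7 bp.

50, 47, 23, 7 bp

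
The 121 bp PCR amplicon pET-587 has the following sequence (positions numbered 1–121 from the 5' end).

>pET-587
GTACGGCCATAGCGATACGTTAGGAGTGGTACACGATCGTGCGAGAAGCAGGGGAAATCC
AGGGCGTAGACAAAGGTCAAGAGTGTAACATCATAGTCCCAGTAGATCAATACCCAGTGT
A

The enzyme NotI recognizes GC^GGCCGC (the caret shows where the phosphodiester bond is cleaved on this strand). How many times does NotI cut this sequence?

0

No occurrence of GCGGCCGC is present in the sequence.
NotI does not cut: 0 sites.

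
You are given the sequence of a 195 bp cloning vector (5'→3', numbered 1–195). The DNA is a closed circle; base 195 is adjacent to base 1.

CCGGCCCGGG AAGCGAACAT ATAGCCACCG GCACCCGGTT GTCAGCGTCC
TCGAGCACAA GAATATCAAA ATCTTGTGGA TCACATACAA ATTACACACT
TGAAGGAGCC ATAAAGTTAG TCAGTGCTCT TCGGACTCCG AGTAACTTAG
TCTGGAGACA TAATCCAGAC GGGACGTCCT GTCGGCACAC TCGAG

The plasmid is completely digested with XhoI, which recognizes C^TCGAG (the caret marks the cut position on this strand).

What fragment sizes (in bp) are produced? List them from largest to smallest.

140, 55 bp

XhoI sites (CTCGAG) start at positions 50, 190.
XhoI cuts after the first base of each site, so after positions 50, 190.
Circular molecule, 2 cuts → 2 fragments:
  51–190 → 140 bp
  191–195 then 1–50 → 5 + 50 = 55 bp
Sorted largest to smallest: 140, 55 bp.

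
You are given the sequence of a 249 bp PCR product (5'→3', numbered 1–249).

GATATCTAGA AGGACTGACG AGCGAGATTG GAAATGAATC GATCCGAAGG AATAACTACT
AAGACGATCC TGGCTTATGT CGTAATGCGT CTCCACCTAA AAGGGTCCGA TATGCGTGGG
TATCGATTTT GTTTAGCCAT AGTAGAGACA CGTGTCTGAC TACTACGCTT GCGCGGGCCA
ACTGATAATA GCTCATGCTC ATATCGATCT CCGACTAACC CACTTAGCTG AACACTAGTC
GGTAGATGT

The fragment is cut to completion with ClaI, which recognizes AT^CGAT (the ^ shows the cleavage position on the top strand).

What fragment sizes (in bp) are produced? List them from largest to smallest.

84, 81, 45, 39 bp

ClaI sites (ATCGAT) start at positions 38, 122, 203.
ClaI cuts after base 2 of each site, so after positions 39, 123, 204.
Linear molecule, 3 cuts → 4 fragments:
  1–39 → 39 bp
  40–123 → 84 bp
  124–204 → 81 bp
  205–249 → 45 bp
Sorted largest to smallest: 84, 81, 45, 39 bp.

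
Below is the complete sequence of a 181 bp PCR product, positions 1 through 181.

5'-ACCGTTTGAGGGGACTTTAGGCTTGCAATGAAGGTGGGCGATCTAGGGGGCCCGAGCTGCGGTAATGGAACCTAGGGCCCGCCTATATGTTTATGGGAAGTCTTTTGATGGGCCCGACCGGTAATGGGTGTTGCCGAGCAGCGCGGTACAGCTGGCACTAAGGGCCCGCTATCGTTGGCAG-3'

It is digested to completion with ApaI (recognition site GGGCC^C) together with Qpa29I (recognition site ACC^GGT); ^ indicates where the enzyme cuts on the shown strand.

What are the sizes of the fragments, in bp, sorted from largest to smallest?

ApaI sites (GGGCCC) start at positions 48, 75, 110, 162.
ApaI cuts after base 5 of each site (before the last base), so after positions 52, 79, 114, 166.
The Qpa29I site (ACCGGT) starts at position 117.
Qpa29I cuts after base 3 of each site, so after position 119.
Combined cut positions: 52, 79, 114, 119, 166.
Linear molecule, 5 cuts → 6 fragments:
  1–52 → 52 bp
  53–79 → 27 bp
  80–114 → 35 bp
  115–119 → 5 bp
  120–166 → 47 bp
  167–181 → 15 bp
Sorted largest to smallest: 52, 47, 35, 27, 15, 5 bp.

52, 47, 35, 27, 15, 5 bp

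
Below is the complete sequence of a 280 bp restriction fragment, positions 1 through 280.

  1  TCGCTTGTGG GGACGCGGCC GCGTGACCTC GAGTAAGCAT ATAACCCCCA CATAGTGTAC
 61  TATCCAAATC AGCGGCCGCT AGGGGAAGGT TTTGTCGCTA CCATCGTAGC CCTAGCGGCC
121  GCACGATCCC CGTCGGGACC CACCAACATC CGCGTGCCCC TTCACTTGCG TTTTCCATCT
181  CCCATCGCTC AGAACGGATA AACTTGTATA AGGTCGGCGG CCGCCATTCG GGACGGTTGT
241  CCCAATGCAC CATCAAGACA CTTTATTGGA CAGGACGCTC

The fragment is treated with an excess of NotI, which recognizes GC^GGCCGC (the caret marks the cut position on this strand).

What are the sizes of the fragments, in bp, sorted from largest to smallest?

NotI sites (GCGGCCGC) start at positions 15, 72, 115, 217.
NotI cuts after base 2 of each site, so after positions 16, 73, 116, 218.
Linear molecule, 4 cuts → 5 fragments:
  1–16 → 16 bp
  17–73 → 57 bp
  74–116 → 43 bp
  117–218 → 102 bp
  219–280 → 62 bp
Sorted largest to smallest: 102, 62, 57, 43, 16 bp.

102, 62, 57, 43, 16 bp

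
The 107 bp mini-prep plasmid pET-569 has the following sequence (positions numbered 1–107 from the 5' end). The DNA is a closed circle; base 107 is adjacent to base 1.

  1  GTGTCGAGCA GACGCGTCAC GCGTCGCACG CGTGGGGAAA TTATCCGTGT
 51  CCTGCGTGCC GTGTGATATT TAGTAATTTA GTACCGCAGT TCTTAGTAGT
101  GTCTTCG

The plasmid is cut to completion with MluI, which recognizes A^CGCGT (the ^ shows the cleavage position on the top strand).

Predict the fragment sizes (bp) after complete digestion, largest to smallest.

91, 9, 7 bp

MluI sites (ACGCGT) start at positions 12, 19, 28.
MluI cuts after the first base of each site, so after positions 12, 19, 28.
Circular molecule, 3 cuts → 3 fragments:
  13–19 → 7 bp
  20–28 → 9 bp
  29–107 then 1–12 → 79 + 12 = 91 bp
Sorted largest to smallest: 91, 9, 7 bp.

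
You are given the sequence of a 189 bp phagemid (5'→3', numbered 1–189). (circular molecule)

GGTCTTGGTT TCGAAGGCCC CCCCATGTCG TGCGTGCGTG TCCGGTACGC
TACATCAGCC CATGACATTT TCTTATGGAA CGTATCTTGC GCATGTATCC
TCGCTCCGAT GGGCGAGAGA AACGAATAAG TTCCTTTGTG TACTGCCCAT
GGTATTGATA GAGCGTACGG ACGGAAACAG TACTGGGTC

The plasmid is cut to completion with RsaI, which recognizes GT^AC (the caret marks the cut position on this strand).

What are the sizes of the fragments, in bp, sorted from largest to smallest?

RsaI sites (GTAC) start at positions 45, 140, 165, 180.
RsaI cuts after base 2 of each site, so after positions 46, 141, 166, 181.
Circular molecule, 4 cuts → 4 fragments:
  47–141 → 95 bp
  142–166 → 25 bp
  167–181 → 15 bp
  182–189 then 1–46 → 8 + 46 = 54 bp
Sorted largest to smallest: 95, 54, 25, 15 bp.

95, 54, 25, 15 bp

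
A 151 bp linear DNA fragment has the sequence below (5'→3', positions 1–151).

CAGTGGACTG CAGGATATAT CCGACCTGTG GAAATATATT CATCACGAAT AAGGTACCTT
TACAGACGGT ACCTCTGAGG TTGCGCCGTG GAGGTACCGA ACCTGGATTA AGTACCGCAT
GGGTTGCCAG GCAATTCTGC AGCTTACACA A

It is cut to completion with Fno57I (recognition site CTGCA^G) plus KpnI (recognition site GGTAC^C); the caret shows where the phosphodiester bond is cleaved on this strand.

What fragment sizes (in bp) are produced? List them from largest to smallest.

45, 44, 25, 15, 12, 10 bp

Fno57I sites (CTGCAG) start at positions 8, 137.
Fno57I cuts after base 5 of each site (before the last base), so after positions 12, 141.
KpnI sites (GGTACC) start at positions 53, 68, 93.
KpnI cuts after base 5 of each site (before the last base), so after positions 57, 72, 97.
Combined cut positions: 12, 57, 72, 97, 141.
Linear molecule, 5 cuts → 6 fragments:
  1–12 → 12 bp
  13–57 → 45 bp
  58–72 → 15 bp
  73–97 → 25 bp
  98–141 → 44 bp
  142–151 → 10 bp
Sorted largest to smallest: 45, 44, 25, 15, 12, 10 bp.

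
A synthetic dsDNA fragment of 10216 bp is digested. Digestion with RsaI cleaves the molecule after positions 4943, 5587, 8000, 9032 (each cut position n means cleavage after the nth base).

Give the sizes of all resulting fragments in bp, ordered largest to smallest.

Linear molecule, 4 cuts → 5 fragments:
  4943 − 0 = 4943 bp
  5587 − 4943 = 644 bp
  8000 − 5587 = 2413 bp
  9032 − 8000 = 1032 bp
  10216 − 9032 = 1184 bp
Sorted largest to smallest: 4943, 2413, 1184, 1032, 644 bp.

4943, 2413, 1184, 1032, 644 bp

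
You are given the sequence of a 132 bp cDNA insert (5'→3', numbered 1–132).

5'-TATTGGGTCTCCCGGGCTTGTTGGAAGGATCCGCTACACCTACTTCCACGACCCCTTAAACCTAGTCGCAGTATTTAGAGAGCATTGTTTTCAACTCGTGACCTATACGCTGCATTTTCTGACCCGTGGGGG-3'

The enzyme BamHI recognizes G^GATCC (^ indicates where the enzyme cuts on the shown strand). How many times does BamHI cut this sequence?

1

GGATCC occurs starting at position 27.
BamHI cuts at 1 site.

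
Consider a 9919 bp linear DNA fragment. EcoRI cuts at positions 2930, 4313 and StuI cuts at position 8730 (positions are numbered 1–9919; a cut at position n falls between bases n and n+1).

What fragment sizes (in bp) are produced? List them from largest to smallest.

4417, 2930, 1383, 1189 bp

Combined cut positions (sorted): 2930, 4313, 8730.
Linear molecule, 3 cuts → 4 fragments:
  2930 − 0 = 2930 bp
  4313 − 2930 = 1383 bp
  8730 − 4313 = 4417 bp
  9919 − 8730 = 1189 bp
Sorted largest to smallest: 4417, 2930, 1383, 1189 bp.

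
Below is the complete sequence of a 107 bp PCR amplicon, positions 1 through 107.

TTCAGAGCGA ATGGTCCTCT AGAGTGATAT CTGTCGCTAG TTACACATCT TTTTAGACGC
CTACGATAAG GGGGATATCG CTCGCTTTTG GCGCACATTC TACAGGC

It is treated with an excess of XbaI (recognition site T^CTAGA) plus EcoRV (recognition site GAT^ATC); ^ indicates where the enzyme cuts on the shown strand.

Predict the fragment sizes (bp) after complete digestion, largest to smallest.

The XbaI site (TCTAGA) starts at position 18.
XbaI cuts after the first base of each site, so after position 18.
EcoRV sites (GATATC) start at positions 26, 74.
EcoRV cuts after base 3 of each site, so after positions 28, 76.
Combined cut positions: 18, 28, 76.
Linear molecule, 3 cuts → 4 fragments:
  1–18 → 18 bp
  19–28 → 10 bp
  29–76 → 48 bp
  77–107 → 31 bp
Sorted largest to smallest: 48, 31, 18, 10 bp.

48, 31, 18, 10 bp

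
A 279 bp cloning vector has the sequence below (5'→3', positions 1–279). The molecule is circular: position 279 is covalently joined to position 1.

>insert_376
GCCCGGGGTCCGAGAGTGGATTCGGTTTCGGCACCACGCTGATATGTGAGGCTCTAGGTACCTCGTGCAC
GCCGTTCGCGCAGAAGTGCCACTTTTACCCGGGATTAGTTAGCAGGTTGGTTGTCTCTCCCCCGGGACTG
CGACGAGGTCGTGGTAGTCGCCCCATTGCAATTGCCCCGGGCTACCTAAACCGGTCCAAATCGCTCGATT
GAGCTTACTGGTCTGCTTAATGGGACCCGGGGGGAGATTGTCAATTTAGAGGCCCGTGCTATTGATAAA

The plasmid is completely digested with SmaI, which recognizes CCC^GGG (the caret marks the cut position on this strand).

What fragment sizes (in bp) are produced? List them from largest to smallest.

96, 60, 45, 45, 33 bp

SmaI sites (CCCGGG) start at positions 2, 98, 131, 176, 236.
SmaI cuts after base 3 of each site, so after positions 4, 100, 133, 178, 238.
Circular molecule, 5 cuts → 5 fragments:
  5–100 → 96 bp
  101–133 → 33 bp
  134–178 → 45 bp
  179–238 → 60 bp
  239–279 then 1–4 → 41 + 4 = 45 bp
Sorted largest to smallest: 96, 60, 45, 45, 33 bp.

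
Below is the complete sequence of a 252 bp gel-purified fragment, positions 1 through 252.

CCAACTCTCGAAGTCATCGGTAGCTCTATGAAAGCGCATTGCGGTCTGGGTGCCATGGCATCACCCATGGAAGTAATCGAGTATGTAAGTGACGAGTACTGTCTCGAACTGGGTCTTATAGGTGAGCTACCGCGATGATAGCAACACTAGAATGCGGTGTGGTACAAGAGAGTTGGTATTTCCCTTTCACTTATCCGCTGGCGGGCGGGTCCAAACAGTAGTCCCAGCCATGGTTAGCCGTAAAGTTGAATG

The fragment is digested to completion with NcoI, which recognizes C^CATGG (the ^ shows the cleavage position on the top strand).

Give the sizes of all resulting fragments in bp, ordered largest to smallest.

NcoI sites (CCATGG) start at positions 53, 65, 228.
NcoI cuts after the first base of each site, so after positions 53, 65, 228.
Linear molecule, 3 cuts → 4 fragments:
  1–53 → 53 bp
  54–65 → 12 bp
  66–228 → 163 bp
  229–252 → 24 bp
Sorted largest to smallest: 163, 53, 24, 12 bp.

163, 53, 24, 12 bp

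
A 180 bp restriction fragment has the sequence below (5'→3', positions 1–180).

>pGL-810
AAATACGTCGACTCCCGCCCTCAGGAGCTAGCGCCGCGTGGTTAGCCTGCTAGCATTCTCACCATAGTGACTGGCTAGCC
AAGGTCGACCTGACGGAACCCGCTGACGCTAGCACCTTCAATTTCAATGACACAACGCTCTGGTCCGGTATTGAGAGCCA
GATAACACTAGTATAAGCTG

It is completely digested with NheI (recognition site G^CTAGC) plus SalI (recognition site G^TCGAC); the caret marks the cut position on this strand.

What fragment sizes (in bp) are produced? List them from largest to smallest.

72, 25, 24, 22, 20, 10, 7 bp

NheI sites (GCTAGC) start at positions 27, 49, 74, 108.
NheI cuts after the first base of each site, so after positions 27, 49, 74, 108.
SalI sites (GTCGAC) start at positions 7, 84.
SalI cuts after the first base of each site, so after positions 7, 84.
Combined cut positions: 7, 27, 49, 74, 84, 108.
Linear molecule, 6 cuts → 7 fragments:
  1–7 → 7 bp
  8–27 → 20 bp
  28–49 → 22 bp
  50–74 → 25 bp
  75–84 → 10 bp
  85–108 → 24 bp
  109–180 → 72 bp
Sorted largest to smallest: 72, 25, 24, 22, 20, 10, 7 bp.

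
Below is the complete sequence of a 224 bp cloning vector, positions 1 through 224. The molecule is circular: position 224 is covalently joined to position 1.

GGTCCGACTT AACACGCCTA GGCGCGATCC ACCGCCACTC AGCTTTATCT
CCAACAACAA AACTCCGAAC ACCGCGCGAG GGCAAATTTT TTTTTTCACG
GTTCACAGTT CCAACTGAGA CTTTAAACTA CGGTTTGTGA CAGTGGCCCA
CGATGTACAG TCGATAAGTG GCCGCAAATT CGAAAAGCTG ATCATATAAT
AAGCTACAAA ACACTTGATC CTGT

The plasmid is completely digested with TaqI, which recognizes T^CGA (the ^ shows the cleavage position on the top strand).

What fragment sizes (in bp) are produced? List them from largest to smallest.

205, 19 bp

TaqI sites (TCGA) start at positions 161, 180.
TaqI cuts after the first base of each site, so after positions 161, 180.
Circular molecule, 2 cuts → 2 fragments:
  162–180 → 19 bp
  181–224 then 1–161 → 44 + 161 = 205 bp
Sorted largest to smallest: 205, 19 bp.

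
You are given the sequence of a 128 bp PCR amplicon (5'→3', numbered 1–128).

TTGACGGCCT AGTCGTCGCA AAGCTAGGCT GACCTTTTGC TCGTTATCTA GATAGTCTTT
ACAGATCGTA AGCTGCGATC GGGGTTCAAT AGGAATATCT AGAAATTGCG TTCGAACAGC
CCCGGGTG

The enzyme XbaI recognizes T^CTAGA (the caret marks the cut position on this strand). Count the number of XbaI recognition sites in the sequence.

2

TCTAGA occurs starting at positions 47, 98.
XbaI cuts at 2 sites.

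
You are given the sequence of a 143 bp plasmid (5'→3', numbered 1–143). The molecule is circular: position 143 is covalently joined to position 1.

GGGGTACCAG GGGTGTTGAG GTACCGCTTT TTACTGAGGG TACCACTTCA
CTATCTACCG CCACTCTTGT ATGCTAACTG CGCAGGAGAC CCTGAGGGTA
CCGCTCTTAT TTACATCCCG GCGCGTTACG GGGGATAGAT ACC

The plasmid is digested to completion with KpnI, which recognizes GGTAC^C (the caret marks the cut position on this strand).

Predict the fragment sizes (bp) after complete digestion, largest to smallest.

58, 49, 19, 17 bp

KpnI sites (GGTACC) start at positions 3, 20, 39, 97.
KpnI cuts after base 5 of each site (before the last base), so after positions 7, 24, 43, 101.
Circular molecule, 4 cuts → 4 fragments:
  8–24 → 17 bp
  25–43 → 19 bp
  44–101 → 58 bp
  102–143 then 1–7 → 42 + 7 = 49 bp
Sorted largest to smallest: 58, 49, 19, 17 bp.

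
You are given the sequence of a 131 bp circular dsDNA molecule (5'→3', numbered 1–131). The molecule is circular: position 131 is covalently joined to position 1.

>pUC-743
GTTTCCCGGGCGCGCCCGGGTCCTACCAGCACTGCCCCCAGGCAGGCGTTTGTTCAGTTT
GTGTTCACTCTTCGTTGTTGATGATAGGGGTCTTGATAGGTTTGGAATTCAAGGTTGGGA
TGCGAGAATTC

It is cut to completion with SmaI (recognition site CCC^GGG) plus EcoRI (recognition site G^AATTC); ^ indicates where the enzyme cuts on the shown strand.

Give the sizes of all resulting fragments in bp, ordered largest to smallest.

88, 21, 12, 10 bp

SmaI sites (CCCGGG) start at positions 5, 15.
SmaI cuts after base 3 of each site, so after positions 7, 17.
EcoRI sites (GAATTC) start at positions 105, 126.
EcoRI cuts after the first base of each site, so after positions 105, 126.
Combined cut positions: 7, 17, 105, 126.
Circular molecule, 4 cuts → 4 fragments:
  8–17 → 10 bp
  18–105 → 88 bp
  106–126 → 21 bp
  127–131 then 1–7 → 5 + 7 = 12 bp
Sorted largest to smallest: 88, 21, 12, 10 bp.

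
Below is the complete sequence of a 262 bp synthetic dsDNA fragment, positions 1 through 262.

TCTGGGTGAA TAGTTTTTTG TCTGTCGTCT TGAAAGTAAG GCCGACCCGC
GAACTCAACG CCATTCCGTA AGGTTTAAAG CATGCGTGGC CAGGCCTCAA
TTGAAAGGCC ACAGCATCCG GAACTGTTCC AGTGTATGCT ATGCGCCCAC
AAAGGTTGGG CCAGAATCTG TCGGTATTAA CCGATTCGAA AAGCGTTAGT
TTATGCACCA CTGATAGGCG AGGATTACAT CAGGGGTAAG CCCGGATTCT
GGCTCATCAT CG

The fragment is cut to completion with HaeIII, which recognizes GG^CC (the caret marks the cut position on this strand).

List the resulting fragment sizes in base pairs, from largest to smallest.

102, 52, 48, 41, 14, 5 bp

HaeIII sites (GGCC) start at positions 40, 88, 93, 107, 159.
HaeIII cuts after base 2 of each site, so after positions 41, 89, 94, 108, 160.
Linear molecule, 5 cuts → 6 fragments:
  1–41 → 41 bp
  42–89 → 48 bp
  90–94 → 5 bp
  95–108 → 14 bp
  109–160 → 52 bp
  161–262 → 102 bp
Sorted largest to smallest: 102, 52, 48, 41, 14, 5 bp.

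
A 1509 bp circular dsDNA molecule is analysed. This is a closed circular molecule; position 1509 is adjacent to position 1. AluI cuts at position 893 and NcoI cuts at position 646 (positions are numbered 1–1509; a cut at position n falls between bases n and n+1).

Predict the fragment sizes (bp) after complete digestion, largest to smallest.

1262, 247 bp

Combined cut positions (sorted): 646, 893.
Circular molecule, 2 cuts → 2 fragments:
  893 − 646 = 247 bp
  wrap: 1509 − 893 + 646 = 1262 bp
Sorted largest to smallest: 1262, 247 bp.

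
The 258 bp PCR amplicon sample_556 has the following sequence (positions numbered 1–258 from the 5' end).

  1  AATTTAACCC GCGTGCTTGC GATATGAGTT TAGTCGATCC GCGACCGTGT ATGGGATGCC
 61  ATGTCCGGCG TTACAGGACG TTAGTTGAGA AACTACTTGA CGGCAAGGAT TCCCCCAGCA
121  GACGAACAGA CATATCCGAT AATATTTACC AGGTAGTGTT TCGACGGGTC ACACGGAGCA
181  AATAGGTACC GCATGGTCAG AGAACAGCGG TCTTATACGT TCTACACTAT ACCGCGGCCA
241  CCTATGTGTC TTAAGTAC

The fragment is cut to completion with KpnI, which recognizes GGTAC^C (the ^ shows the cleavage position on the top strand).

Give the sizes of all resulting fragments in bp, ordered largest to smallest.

The KpnI site (GGTACC) starts at position 185.
KpnI cuts after base 5 of each site (before the last base), so after position 189.
Linear molecule, 1 cut → 2 fragments:
  1–189 → 189 bp
  190–258 → 69 bp
Sorted largest to smallest: 189, 69 bp.

189, 69 bp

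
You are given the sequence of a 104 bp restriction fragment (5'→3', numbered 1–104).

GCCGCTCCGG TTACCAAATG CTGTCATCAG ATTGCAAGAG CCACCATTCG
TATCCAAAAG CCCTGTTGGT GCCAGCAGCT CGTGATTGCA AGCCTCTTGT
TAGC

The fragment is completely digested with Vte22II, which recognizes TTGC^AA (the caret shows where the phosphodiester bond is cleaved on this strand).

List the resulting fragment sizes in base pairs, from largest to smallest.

54, 35, 15 bp

Vte22II sites (TTGCAA) start at positions 32, 86.
Vte22II cuts after base 4 of each site, so after positions 35, 89.
Linear molecule, 2 cuts → 3 fragments:
  1–35 → 35 bp
  36–89 → 54 bp
  90–104 → 15 bp
Sorted largest to smallest: 54, 35, 15 bp.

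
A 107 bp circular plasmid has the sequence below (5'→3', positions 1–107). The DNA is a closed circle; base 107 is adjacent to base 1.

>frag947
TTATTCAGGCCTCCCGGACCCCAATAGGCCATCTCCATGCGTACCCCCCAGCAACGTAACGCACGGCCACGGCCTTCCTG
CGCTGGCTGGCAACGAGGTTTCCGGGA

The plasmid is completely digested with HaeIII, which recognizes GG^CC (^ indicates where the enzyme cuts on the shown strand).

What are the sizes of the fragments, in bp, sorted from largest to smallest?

HaeIII sites (GGCC) start at positions 8, 27, 65, 71.
HaeIII cuts after base 2 of each site, so after positions 9, 28, 66, 72.
Circular molecule, 4 cuts → 4 fragments:
  10–28 → 19 bp
  29–66 → 38 bp
  67–72 → 6 bp
  73–107 then 1–9 → 35 + 9 = 44 bp
Sorted largest to smallest: 44, 38, 19, 6 bp.

44, 38, 19, 6 bp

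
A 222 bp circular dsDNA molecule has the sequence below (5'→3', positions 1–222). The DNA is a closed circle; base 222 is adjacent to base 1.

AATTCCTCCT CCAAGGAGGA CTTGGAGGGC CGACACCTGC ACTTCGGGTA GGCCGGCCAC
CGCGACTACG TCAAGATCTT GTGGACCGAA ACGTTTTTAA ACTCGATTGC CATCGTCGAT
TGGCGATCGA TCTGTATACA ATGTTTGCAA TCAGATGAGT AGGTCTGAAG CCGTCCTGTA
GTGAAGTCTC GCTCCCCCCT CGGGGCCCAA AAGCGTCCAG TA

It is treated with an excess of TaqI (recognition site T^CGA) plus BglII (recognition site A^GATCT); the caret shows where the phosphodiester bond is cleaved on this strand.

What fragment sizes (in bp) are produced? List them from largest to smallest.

169, 29, 13, 11 bp

TaqI sites (TCGA) start at positions 103, 116, 127.
TaqI cuts after the first base of each site, so after positions 103, 116, 127.
The BglII site (AGATCT) starts at position 74.
BglII cuts after the first base of each site, so after position 74.
Combined cut positions: 74, 103, 116, 127.
Circular molecule, 4 cuts → 4 fragments:
  75–103 → 29 bp
  104–116 → 13 bp
  117–127 → 11 bp
  128–222 then 1–74 → 95 + 74 = 169 bp
Sorted largest to smallest: 169, 29, 13, 11 bp.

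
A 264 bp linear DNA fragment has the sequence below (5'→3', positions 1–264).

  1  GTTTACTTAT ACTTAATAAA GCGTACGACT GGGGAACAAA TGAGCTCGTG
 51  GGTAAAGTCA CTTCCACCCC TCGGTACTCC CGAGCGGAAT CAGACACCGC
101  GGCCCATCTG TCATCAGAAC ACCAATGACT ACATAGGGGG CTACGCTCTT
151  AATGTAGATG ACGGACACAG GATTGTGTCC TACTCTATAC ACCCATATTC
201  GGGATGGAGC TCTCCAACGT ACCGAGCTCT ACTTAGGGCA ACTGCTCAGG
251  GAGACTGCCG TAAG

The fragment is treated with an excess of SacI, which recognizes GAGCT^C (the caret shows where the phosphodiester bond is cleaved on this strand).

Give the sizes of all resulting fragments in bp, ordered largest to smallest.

SacI sites (GAGCTC) start at positions 42, 207, 224.
SacI cuts after base 5 of each site (before the last base), so after positions 46, 211, 228.
Linear molecule, 3 cuts → 4 fragments:
  1–46 → 46 bp
  47–211 → 165 bp
  212–228 → 17 bp
  229–264 → 36 bp
Sorted largest to smallest: 165, 46, 36, 17 bp.

165, 46, 36, 17 bp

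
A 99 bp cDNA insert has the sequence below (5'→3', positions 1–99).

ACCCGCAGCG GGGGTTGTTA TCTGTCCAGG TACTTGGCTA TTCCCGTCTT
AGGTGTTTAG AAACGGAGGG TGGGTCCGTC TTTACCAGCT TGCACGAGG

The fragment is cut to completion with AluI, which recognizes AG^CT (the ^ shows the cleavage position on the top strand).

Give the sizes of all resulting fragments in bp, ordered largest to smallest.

The AluI site (AGCT) starts at position 87.
AluI cuts after base 2 of each site, so after position 88.
Linear molecule, 1 cut → 2 fragments:
  1–88 → 88 bp
  89–99 → 11 bp
Sorted largest to smallest: 88, 11 bp.

88, 11 bp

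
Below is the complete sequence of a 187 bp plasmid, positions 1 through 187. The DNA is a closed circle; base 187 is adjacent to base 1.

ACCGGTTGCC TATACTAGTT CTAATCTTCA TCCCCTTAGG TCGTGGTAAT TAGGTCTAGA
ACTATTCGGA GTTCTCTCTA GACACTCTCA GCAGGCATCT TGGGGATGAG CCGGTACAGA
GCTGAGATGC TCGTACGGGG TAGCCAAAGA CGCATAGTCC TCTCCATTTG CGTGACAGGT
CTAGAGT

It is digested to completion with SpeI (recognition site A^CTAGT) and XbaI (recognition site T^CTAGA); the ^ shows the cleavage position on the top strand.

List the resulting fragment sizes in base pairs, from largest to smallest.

103, 41, 22, 21 bp

The SpeI site (ACTAGT) starts at position 14.
SpeI cuts after the first base of each site, so after position 14.
XbaI sites (TCTAGA) start at positions 55, 77, 180.
XbaI cuts after the first base of each site, so after positions 55, 77, 180.
Combined cut positions: 14, 55, 77, 180.
Circular molecule, 4 cuts → 4 fragments:
  15–55 → 41 bp
  56–77 → 22 bp
  78–180 → 103 bp
  181–187 then 1–14 → 7 + 14 = 21 bp
Sorted largest to smallest: 103, 41, 22, 21 bp.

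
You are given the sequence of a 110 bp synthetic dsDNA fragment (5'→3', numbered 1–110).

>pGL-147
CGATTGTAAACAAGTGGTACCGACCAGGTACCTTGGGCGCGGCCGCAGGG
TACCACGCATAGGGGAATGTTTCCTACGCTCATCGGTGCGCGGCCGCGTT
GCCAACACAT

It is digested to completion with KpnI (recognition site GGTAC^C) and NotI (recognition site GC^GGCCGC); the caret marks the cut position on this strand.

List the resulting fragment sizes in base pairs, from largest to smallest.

KpnI sites (GGTACC) start at positions 16, 27, 49.
KpnI cuts after base 5 of each site (before the last base), so after positions 20, 31, 53.
NotI sites (GCGGCCGC) start at positions 39, 90.
NotI cuts after base 2 of each site, so after positions 40, 91.
Combined cut positions: 20, 31, 40, 53, 91.
Linear molecule, 5 cuts → 6 fragments:
  1–20 → 20 bp
  21–31 → 11 bp
  32–40 → 9 bp
  41–53 → 13 bp
  54–91 → 38 bp
  92–110 → 19 bp
Sorted largest to smallest: 38, 20, 19, 13, 11, 9 bp.

38, 20, 19, 13, 11, 9 bp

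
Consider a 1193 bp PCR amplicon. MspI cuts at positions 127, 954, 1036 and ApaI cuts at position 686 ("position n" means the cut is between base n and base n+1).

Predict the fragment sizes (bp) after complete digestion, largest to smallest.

559, 268, 157, 127, 82 bp

Combined cut positions (sorted): 127, 686, 954, 1036.
Linear molecule, 4 cuts → 5 fragments:
  127 − 0 = 127 bp
  686 − 127 = 559 bp
  954 − 686 = 268 bp
  1036 − 954 = 82 bp
  1193 − 1036 = 157 bp
Sorted largest to smallest: 559, 268, 157, 127, 82 bp.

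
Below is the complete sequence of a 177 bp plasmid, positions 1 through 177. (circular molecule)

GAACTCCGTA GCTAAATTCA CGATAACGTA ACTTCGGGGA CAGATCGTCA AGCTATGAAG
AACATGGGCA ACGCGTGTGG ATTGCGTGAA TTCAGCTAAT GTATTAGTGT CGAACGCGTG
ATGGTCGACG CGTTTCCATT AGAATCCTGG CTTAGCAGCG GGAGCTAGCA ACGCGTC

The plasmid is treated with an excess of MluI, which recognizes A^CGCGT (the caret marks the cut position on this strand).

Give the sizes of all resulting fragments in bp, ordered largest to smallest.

77, 43, 43, 14 bp

MluI sites (ACGCGT) start at positions 71, 114, 128, 171.
MluI cuts after the first base of each site, so after positions 71, 114, 128, 171.
Circular molecule, 4 cuts → 4 fragments:
  72–114 → 43 bp
  115–128 → 14 bp
  129–171 → 43 bp
  172–177 then 1–71 → 6 + 71 = 77 bp
Sorted largest to smallest: 77, 43, 43, 14 bp.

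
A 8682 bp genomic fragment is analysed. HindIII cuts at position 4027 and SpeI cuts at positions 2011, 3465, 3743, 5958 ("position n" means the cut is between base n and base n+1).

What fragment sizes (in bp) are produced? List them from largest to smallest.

2724, 2011, 1931, 1454, 284, 278 bp

Combined cut positions (sorted): 2011, 3465, 3743, 4027, 5958.
Linear molecule, 5 cuts → 6 fragments:
  2011 − 0 = 2011 bp
  3465 − 2011 = 1454 bp
  3743 − 3465 = 278 bp
  4027 − 3743 = 284 bp
  5958 − 4027 = 1931 bp
  8682 − 5958 = 2724 bp
Sorted largest to smallest: 2724, 2011, 1931, 1454, 284, 278 bp.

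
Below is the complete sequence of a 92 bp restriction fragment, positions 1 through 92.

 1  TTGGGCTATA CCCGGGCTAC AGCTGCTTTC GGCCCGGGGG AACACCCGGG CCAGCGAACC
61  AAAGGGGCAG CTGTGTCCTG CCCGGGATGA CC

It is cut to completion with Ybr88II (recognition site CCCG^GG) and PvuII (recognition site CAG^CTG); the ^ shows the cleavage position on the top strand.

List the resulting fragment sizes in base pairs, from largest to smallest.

Ybr88II sites (CCCGGG) start at positions 11, 33, 45, 81.
Ybr88II cuts after base 4 of each site, so after positions 14, 36, 48, 84.
PvuII sites (CAGCTG) start at positions 20, 68.
PvuII cuts after base 3 of each site, so after positions 22, 70.
Combined cut positions: 14, 22, 36, 48, 70, 84.
Linear molecule, 6 cuts → 7 fragments:
  1–14 → 14 bp
  15–22 → 8 bp
  23–36 → 14 bp
  37–48 → 12 bp
  49–70 → 22 bp
  71–84 → 14 bp
  85–92 → 8 bp
Sorted largest to smallest: 22, 14, 14, 14, 12, 8, 8 bp.

22, 14, 14, 14, 12, 8, 8 bp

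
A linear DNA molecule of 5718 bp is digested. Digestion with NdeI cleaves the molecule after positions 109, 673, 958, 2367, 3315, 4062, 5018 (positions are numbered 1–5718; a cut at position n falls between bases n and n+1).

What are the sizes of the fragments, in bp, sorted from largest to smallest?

Linear molecule, 7 cuts → 8 fragments:
  109 − 0 = 109 bp
  673 − 109 = 564 bp
  958 − 673 = 285 bp
  2367 − 958 = 1409 bp
  3315 − 2367 = 948 bp
  4062 − 3315 = 747 bp
  5018 − 4062 = 956 bp
  5718 − 5018 = 700 bp
Sorted largest to smallest: 1409, 956, 948, 747, 700, 564, 285, 109 bp.

1409, 956, 948, 747, 700, 564, 285, 109 bp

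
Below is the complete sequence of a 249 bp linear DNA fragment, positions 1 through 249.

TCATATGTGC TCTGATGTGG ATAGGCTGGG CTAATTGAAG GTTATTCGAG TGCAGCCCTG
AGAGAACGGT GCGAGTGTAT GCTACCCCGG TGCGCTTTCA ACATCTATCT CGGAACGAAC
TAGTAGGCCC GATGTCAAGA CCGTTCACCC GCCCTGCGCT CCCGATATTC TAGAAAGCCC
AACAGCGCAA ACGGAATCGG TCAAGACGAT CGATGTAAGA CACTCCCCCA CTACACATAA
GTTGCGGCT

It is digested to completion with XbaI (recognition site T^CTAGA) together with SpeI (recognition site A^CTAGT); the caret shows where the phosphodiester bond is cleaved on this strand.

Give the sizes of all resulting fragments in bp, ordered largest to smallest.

119, 80, 50 bp

The XbaI site (TCTAGA) starts at position 169.
XbaI cuts after the first base of each site, so after position 169.
The SpeI site (ACTAGT) starts at position 119.
SpeI cuts after the first base of each site, so after position 119.
Combined cut positions: 119, 169.
Linear molecule, 2 cuts → 3 fragments:
  1–119 → 119 bp
  120–169 → 50 bp
  170–249 → 80 bp
Sorted largest to smallest: 119, 80, 50 bp.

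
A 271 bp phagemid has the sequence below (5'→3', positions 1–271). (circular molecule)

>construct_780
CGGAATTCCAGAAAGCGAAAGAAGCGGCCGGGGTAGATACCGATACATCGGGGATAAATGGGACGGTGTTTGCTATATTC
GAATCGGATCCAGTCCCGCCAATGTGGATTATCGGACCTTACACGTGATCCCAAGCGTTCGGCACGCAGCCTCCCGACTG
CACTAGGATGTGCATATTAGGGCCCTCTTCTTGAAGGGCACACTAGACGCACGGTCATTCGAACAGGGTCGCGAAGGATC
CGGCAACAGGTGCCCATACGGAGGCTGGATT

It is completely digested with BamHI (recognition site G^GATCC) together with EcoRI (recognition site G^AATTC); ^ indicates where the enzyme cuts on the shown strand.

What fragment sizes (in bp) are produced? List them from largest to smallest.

150, 83, 38 bp

BamHI sites (GGATCC) start at positions 86, 236.
BamHI cuts after the first base of each site, so after positions 86, 236.
The EcoRI site (GAATTC) starts at position 3.
EcoRI cuts after the first base of each site, so after position 3.
Combined cut positions: 3, 86, 236.
Circular molecule, 3 cuts → 3 fragments:
  4–86 → 83 bp
  87–236 → 150 bp
  237–271 then 1–3 → 35 + 3 = 38 bp
Sorted largest to smallest: 150, 83, 38 bp.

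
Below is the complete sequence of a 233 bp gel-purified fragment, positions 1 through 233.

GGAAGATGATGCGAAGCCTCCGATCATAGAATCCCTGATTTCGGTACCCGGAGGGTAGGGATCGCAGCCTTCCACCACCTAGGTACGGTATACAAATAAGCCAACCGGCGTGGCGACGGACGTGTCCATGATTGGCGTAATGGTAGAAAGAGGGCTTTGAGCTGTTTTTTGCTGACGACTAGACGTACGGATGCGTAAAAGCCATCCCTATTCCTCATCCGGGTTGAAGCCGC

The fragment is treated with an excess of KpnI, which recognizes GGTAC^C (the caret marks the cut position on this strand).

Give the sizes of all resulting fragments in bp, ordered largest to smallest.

186, 47 bp

The KpnI site (GGTACC) starts at position 43.
KpnI cuts after base 5 of each site (before the last base), so after position 47.
Linear molecule, 1 cut → 2 fragments:
  1–47 → 47 bp
  48–233 → 186 bp
Sorted largest to smallest: 186, 47 bp.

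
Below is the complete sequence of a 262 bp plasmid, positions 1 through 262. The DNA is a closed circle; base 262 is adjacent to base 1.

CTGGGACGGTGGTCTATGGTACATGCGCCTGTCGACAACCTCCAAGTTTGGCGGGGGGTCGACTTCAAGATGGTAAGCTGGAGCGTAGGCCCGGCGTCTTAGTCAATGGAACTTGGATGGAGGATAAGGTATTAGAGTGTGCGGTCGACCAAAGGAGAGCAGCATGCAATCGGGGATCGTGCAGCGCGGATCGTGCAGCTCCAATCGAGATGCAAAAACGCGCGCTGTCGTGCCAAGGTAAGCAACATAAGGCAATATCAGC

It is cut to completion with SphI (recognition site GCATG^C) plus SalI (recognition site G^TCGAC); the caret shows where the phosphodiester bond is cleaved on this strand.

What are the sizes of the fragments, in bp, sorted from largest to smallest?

127, 86, 27, 22 bp

The SphI site (GCATGC) starts at position 162.
SphI cuts after base 5 of each site (before the last base), so after position 166.
SalI sites (GTCGAC) start at positions 31, 58, 144.
SalI cuts after the first base of each site, so after positions 31, 58, 144.
Combined cut positions: 31, 58, 144, 166.
Circular molecule, 4 cuts → 4 fragments:
  32–58 → 27 bp
  59–144 → 86 bp
  145–166 → 22 bp
  167–262 then 1–31 → 96 + 31 = 127 bp
Sorted largest to smallest: 127, 86, 27, 22 bp.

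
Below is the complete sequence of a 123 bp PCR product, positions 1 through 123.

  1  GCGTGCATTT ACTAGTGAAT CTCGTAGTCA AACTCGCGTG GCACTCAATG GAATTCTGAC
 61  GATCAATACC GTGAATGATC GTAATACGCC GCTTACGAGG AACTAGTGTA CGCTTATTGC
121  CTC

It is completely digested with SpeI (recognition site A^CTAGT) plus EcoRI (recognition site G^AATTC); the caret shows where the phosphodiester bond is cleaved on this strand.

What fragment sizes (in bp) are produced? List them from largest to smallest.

51, 40, 21, 11 bp

SpeI sites (ACTAGT) start at positions 11, 102.
SpeI cuts after the first base of each site, so after positions 11, 102.
The EcoRI site (GAATTC) starts at position 51.
EcoRI cuts after the first base of each site, so after position 51.
Combined cut positions: 11, 51, 102.
Linear molecule, 3 cuts → 4 fragments:
  1–11 → 11 bp
  12–51 → 40 bp
  52–102 → 51 bp
  103–123 → 21 bp
Sorted largest to smallest: 51, 40, 21, 11 bp.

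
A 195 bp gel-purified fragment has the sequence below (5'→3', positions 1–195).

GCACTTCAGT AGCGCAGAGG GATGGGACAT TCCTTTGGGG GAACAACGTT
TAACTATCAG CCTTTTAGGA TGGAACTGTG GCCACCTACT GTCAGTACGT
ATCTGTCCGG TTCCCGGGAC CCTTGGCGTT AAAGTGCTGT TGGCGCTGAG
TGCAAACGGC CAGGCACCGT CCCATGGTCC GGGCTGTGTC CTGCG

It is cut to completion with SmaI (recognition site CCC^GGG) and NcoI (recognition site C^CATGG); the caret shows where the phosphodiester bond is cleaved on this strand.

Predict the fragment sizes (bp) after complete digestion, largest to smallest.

115, 57, 23 bp

The SmaI site (CCCGGG) starts at position 113.
SmaI cuts after base 3 of each site, so after position 115.
The NcoI site (CCATGG) starts at position 172.
NcoI cuts after the first base of each site, so after position 172.
Combined cut positions: 115, 172.
Linear molecule, 2 cuts → 3 fragments:
  1–115 → 115 bp
  116–172 → 57 bp
  173–195 → 23 bp
Sorted largest to smallest: 115, 57, 23 bp.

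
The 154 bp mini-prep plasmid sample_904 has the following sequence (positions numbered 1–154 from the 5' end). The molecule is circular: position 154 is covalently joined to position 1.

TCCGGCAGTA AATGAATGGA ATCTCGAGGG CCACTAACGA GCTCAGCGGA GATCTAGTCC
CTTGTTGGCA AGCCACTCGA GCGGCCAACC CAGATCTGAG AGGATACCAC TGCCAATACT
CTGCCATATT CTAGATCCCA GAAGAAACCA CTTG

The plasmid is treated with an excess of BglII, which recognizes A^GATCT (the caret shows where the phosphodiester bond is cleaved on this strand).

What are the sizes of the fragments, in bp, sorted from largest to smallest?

112, 42 bp

BglII sites (AGATCT) start at positions 50, 92.
BglII cuts after the first base of each site, so after positions 50, 92.
Circular molecule, 2 cuts → 2 fragments:
  51–92 → 42 bp
  93–154 then 1–50 → 62 + 50 = 112 bp
Sorted largest to smallest: 112, 42 bp.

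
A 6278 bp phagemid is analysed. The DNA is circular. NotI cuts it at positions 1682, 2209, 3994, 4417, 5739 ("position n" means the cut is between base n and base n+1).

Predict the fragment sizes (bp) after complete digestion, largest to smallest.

2221, 1785, 1322, 527, 423 bp

Circular molecule, 5 cuts → 5 fragments:
  2209 − 1682 = 527 bp
  3994 − 2209 = 1785 bp
  4417 − 3994 = 423 bp
  5739 − 4417 = 1322 bp
  wrap: 6278 − 5739 + 1682 = 2221 bp
Sorted largest to smallest: 2221, 1785, 1322, 527, 423 bp.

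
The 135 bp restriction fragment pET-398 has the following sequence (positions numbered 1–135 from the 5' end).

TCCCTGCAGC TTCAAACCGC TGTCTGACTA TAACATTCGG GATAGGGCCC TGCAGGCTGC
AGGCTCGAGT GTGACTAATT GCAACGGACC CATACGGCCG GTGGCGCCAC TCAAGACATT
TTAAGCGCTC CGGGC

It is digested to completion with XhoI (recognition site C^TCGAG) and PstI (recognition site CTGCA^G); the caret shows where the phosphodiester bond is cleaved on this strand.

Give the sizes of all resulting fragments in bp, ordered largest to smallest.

71, 46, 8, 7, 3 bp

The XhoI site (CTCGAG) starts at position 64.
XhoI cuts after the first base of each site, so after position 64.
PstI sites (CTGCAG) start at positions 4, 50, 57.
PstI cuts after base 5 of each site (before the last base), so after positions 8, 54, 61.
Combined cut positions: 8, 54, 61, 64.
Linear molecule, 4 cuts → 5 fragments:
  1–8 → 8 bp
  9–54 → 46 bp
  55–61 → 7 bp
  62–64 → 3 bp
  65–135 → 71 bp
Sorted largest to smallest: 71, 46, 8, 7, 3 bp.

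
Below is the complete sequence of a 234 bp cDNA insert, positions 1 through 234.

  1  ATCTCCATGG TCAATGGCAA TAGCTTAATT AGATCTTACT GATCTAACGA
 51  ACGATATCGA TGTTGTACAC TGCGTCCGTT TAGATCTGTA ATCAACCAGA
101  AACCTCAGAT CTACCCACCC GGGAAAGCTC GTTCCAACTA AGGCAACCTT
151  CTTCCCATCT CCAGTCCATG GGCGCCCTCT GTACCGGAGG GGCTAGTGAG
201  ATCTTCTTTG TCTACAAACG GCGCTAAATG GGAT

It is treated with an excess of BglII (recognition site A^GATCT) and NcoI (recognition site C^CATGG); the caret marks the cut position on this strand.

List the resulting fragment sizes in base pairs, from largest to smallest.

59, 51, 35, 33, 26, 25, 5 bp

BglII sites (AGATCT) start at positions 31, 82, 107, 199.
BglII cuts after the first base of each site, so after positions 31, 82, 107, 199.
NcoI sites (CCATGG) start at positions 5, 166.
NcoI cuts after the first base of each site, so after positions 5, 166.
Combined cut positions: 5, 31, 82, 107, 166, 199.
Linear molecule, 6 cuts → 7 fragments:
  1–5 → 5 bp
  6–31 → 26 bp
  32–82 → 51 bp
  83–107 → 25 bp
  108–166 → 59 bp
  167–199 → 33 bp
  200–234 → 35 bp
Sorted largest to smallest: 59, 51, 35, 33, 26, 25, 5 bp.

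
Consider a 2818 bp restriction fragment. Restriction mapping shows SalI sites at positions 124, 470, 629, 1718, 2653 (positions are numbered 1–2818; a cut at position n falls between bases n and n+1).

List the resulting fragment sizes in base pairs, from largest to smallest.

1089, 935, 346, 165, 159, 124 bp

Linear molecule, 5 cuts → 6 fragments:
  124 − 0 = 124 bp
  470 − 124 = 346 bp
  629 − 470 = 159 bp
  1718 − 629 = 1089 bp
  2653 − 1718 = 935 bp
  2818 − 2653 = 165 bp
Sorted largest to smallest: 1089, 935, 346, 165, 159, 124 bp.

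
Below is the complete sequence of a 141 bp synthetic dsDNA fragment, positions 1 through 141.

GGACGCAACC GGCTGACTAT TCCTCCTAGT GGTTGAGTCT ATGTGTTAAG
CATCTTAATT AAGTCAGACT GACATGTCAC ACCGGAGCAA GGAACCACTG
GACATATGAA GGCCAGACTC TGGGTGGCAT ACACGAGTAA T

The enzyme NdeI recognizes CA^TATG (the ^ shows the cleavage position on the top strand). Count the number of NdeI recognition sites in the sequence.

CATATG occurs starting at position 103.
NdeI cuts at 1 site.

1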